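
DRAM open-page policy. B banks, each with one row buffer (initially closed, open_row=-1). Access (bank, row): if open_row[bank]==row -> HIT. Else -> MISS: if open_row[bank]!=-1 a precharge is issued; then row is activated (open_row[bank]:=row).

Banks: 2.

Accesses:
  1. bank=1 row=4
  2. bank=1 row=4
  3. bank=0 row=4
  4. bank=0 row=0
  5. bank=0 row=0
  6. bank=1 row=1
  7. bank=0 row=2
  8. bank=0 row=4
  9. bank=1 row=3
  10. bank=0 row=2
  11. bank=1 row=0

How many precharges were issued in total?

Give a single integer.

Answer: 7

Derivation:
Acc 1: bank1 row4 -> MISS (open row4); precharges=0
Acc 2: bank1 row4 -> HIT
Acc 3: bank0 row4 -> MISS (open row4); precharges=0
Acc 4: bank0 row0 -> MISS (open row0); precharges=1
Acc 5: bank0 row0 -> HIT
Acc 6: bank1 row1 -> MISS (open row1); precharges=2
Acc 7: bank0 row2 -> MISS (open row2); precharges=3
Acc 8: bank0 row4 -> MISS (open row4); precharges=4
Acc 9: bank1 row3 -> MISS (open row3); precharges=5
Acc 10: bank0 row2 -> MISS (open row2); precharges=6
Acc 11: bank1 row0 -> MISS (open row0); precharges=7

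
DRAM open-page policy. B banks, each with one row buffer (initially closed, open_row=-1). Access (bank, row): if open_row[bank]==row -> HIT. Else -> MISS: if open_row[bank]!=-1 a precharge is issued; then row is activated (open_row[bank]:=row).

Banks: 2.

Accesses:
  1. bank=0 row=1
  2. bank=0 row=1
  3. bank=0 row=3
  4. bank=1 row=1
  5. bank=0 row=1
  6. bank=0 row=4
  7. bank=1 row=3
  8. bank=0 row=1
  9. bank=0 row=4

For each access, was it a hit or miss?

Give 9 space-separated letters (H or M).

Acc 1: bank0 row1 -> MISS (open row1); precharges=0
Acc 2: bank0 row1 -> HIT
Acc 3: bank0 row3 -> MISS (open row3); precharges=1
Acc 4: bank1 row1 -> MISS (open row1); precharges=1
Acc 5: bank0 row1 -> MISS (open row1); precharges=2
Acc 6: bank0 row4 -> MISS (open row4); precharges=3
Acc 7: bank1 row3 -> MISS (open row3); precharges=4
Acc 8: bank0 row1 -> MISS (open row1); precharges=5
Acc 9: bank0 row4 -> MISS (open row4); precharges=6

Answer: M H M M M M M M M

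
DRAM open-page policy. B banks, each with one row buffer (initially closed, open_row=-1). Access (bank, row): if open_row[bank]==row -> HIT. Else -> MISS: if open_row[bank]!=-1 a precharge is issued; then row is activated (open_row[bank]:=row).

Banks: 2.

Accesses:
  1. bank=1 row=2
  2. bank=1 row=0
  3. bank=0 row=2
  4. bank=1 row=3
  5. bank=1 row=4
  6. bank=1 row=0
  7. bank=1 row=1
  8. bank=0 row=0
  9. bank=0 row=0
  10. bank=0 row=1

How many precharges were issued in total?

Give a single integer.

Acc 1: bank1 row2 -> MISS (open row2); precharges=0
Acc 2: bank1 row0 -> MISS (open row0); precharges=1
Acc 3: bank0 row2 -> MISS (open row2); precharges=1
Acc 4: bank1 row3 -> MISS (open row3); precharges=2
Acc 5: bank1 row4 -> MISS (open row4); precharges=3
Acc 6: bank1 row0 -> MISS (open row0); precharges=4
Acc 7: bank1 row1 -> MISS (open row1); precharges=5
Acc 8: bank0 row0 -> MISS (open row0); precharges=6
Acc 9: bank0 row0 -> HIT
Acc 10: bank0 row1 -> MISS (open row1); precharges=7

Answer: 7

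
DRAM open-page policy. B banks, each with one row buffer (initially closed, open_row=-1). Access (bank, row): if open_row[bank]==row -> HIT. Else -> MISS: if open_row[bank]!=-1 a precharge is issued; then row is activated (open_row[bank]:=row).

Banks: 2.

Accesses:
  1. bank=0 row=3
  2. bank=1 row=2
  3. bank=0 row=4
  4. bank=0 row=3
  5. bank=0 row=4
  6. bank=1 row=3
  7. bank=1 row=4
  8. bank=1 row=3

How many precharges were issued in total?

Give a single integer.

Answer: 6

Derivation:
Acc 1: bank0 row3 -> MISS (open row3); precharges=0
Acc 2: bank1 row2 -> MISS (open row2); precharges=0
Acc 3: bank0 row4 -> MISS (open row4); precharges=1
Acc 4: bank0 row3 -> MISS (open row3); precharges=2
Acc 5: bank0 row4 -> MISS (open row4); precharges=3
Acc 6: bank1 row3 -> MISS (open row3); precharges=4
Acc 7: bank1 row4 -> MISS (open row4); precharges=5
Acc 8: bank1 row3 -> MISS (open row3); precharges=6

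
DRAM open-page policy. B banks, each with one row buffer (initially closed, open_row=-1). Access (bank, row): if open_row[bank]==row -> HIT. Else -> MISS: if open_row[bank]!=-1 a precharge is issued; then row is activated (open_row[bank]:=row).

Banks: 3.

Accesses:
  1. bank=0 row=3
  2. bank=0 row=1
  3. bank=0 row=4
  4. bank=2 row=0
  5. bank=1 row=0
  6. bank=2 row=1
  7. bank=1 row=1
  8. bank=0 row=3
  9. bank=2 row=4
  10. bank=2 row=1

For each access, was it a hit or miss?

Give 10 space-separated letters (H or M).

Answer: M M M M M M M M M M

Derivation:
Acc 1: bank0 row3 -> MISS (open row3); precharges=0
Acc 2: bank0 row1 -> MISS (open row1); precharges=1
Acc 3: bank0 row4 -> MISS (open row4); precharges=2
Acc 4: bank2 row0 -> MISS (open row0); precharges=2
Acc 5: bank1 row0 -> MISS (open row0); precharges=2
Acc 6: bank2 row1 -> MISS (open row1); precharges=3
Acc 7: bank1 row1 -> MISS (open row1); precharges=4
Acc 8: bank0 row3 -> MISS (open row3); precharges=5
Acc 9: bank2 row4 -> MISS (open row4); precharges=6
Acc 10: bank2 row1 -> MISS (open row1); precharges=7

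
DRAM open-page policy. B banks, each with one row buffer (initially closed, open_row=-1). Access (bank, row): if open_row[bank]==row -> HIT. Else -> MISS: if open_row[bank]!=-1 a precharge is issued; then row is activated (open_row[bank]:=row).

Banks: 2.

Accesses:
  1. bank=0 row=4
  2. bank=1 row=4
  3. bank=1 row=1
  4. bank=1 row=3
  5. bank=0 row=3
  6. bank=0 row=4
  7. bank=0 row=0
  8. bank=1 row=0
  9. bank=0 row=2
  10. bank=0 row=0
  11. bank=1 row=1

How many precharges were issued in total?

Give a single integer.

Answer: 9

Derivation:
Acc 1: bank0 row4 -> MISS (open row4); precharges=0
Acc 2: bank1 row4 -> MISS (open row4); precharges=0
Acc 3: bank1 row1 -> MISS (open row1); precharges=1
Acc 4: bank1 row3 -> MISS (open row3); precharges=2
Acc 5: bank0 row3 -> MISS (open row3); precharges=3
Acc 6: bank0 row4 -> MISS (open row4); precharges=4
Acc 7: bank0 row0 -> MISS (open row0); precharges=5
Acc 8: bank1 row0 -> MISS (open row0); precharges=6
Acc 9: bank0 row2 -> MISS (open row2); precharges=7
Acc 10: bank0 row0 -> MISS (open row0); precharges=8
Acc 11: bank1 row1 -> MISS (open row1); precharges=9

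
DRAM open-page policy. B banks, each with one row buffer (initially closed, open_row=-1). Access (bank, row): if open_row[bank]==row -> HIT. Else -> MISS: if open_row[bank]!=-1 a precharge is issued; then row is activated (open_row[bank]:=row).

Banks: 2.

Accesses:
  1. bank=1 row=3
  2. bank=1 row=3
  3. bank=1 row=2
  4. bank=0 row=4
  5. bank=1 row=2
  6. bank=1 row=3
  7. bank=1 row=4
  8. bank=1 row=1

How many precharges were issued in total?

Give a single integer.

Acc 1: bank1 row3 -> MISS (open row3); precharges=0
Acc 2: bank1 row3 -> HIT
Acc 3: bank1 row2 -> MISS (open row2); precharges=1
Acc 4: bank0 row4 -> MISS (open row4); precharges=1
Acc 5: bank1 row2 -> HIT
Acc 6: bank1 row3 -> MISS (open row3); precharges=2
Acc 7: bank1 row4 -> MISS (open row4); precharges=3
Acc 8: bank1 row1 -> MISS (open row1); precharges=4

Answer: 4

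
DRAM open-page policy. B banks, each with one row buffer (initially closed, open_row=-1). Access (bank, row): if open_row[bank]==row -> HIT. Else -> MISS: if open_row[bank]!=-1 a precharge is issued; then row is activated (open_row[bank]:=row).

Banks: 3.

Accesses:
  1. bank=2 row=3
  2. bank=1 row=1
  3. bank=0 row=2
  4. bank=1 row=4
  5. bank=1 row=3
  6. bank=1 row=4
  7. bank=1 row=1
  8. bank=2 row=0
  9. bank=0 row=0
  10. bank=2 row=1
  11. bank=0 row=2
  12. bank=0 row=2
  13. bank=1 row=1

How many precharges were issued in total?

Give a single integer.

Acc 1: bank2 row3 -> MISS (open row3); precharges=0
Acc 2: bank1 row1 -> MISS (open row1); precharges=0
Acc 3: bank0 row2 -> MISS (open row2); precharges=0
Acc 4: bank1 row4 -> MISS (open row4); precharges=1
Acc 5: bank1 row3 -> MISS (open row3); precharges=2
Acc 6: bank1 row4 -> MISS (open row4); precharges=3
Acc 7: bank1 row1 -> MISS (open row1); precharges=4
Acc 8: bank2 row0 -> MISS (open row0); precharges=5
Acc 9: bank0 row0 -> MISS (open row0); precharges=6
Acc 10: bank2 row1 -> MISS (open row1); precharges=7
Acc 11: bank0 row2 -> MISS (open row2); precharges=8
Acc 12: bank0 row2 -> HIT
Acc 13: bank1 row1 -> HIT

Answer: 8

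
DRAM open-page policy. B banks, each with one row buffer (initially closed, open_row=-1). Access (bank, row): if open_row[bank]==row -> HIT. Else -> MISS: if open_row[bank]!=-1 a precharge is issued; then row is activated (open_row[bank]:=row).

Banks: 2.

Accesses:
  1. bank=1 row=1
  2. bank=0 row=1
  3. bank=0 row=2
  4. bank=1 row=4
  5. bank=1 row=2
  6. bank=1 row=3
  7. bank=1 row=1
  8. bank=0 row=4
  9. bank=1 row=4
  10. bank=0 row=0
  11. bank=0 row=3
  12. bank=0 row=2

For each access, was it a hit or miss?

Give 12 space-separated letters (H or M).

Acc 1: bank1 row1 -> MISS (open row1); precharges=0
Acc 2: bank0 row1 -> MISS (open row1); precharges=0
Acc 3: bank0 row2 -> MISS (open row2); precharges=1
Acc 4: bank1 row4 -> MISS (open row4); precharges=2
Acc 5: bank1 row2 -> MISS (open row2); precharges=3
Acc 6: bank1 row3 -> MISS (open row3); precharges=4
Acc 7: bank1 row1 -> MISS (open row1); precharges=5
Acc 8: bank0 row4 -> MISS (open row4); precharges=6
Acc 9: bank1 row4 -> MISS (open row4); precharges=7
Acc 10: bank0 row0 -> MISS (open row0); precharges=8
Acc 11: bank0 row3 -> MISS (open row3); precharges=9
Acc 12: bank0 row2 -> MISS (open row2); precharges=10

Answer: M M M M M M M M M M M M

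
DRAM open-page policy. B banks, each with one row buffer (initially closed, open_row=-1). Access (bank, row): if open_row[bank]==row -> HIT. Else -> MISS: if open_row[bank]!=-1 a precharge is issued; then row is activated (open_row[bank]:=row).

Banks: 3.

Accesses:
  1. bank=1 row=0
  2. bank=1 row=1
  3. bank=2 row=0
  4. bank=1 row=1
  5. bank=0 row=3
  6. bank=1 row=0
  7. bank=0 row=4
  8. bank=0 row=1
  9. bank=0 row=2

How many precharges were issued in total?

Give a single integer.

Answer: 5

Derivation:
Acc 1: bank1 row0 -> MISS (open row0); precharges=0
Acc 2: bank1 row1 -> MISS (open row1); precharges=1
Acc 3: bank2 row0 -> MISS (open row0); precharges=1
Acc 4: bank1 row1 -> HIT
Acc 5: bank0 row3 -> MISS (open row3); precharges=1
Acc 6: bank1 row0 -> MISS (open row0); precharges=2
Acc 7: bank0 row4 -> MISS (open row4); precharges=3
Acc 8: bank0 row1 -> MISS (open row1); precharges=4
Acc 9: bank0 row2 -> MISS (open row2); precharges=5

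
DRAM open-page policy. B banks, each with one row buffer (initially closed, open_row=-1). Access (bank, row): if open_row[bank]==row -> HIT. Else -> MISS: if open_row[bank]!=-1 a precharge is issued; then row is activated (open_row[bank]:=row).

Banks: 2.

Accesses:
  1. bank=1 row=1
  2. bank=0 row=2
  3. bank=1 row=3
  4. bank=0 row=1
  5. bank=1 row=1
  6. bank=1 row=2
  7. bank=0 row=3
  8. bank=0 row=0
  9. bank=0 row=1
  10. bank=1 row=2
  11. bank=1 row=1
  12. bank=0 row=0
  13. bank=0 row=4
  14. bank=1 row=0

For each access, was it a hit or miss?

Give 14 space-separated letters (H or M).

Answer: M M M M M M M M M H M M M M

Derivation:
Acc 1: bank1 row1 -> MISS (open row1); precharges=0
Acc 2: bank0 row2 -> MISS (open row2); precharges=0
Acc 3: bank1 row3 -> MISS (open row3); precharges=1
Acc 4: bank0 row1 -> MISS (open row1); precharges=2
Acc 5: bank1 row1 -> MISS (open row1); precharges=3
Acc 6: bank1 row2 -> MISS (open row2); precharges=4
Acc 7: bank0 row3 -> MISS (open row3); precharges=5
Acc 8: bank0 row0 -> MISS (open row0); precharges=6
Acc 9: bank0 row1 -> MISS (open row1); precharges=7
Acc 10: bank1 row2 -> HIT
Acc 11: bank1 row1 -> MISS (open row1); precharges=8
Acc 12: bank0 row0 -> MISS (open row0); precharges=9
Acc 13: bank0 row4 -> MISS (open row4); precharges=10
Acc 14: bank1 row0 -> MISS (open row0); precharges=11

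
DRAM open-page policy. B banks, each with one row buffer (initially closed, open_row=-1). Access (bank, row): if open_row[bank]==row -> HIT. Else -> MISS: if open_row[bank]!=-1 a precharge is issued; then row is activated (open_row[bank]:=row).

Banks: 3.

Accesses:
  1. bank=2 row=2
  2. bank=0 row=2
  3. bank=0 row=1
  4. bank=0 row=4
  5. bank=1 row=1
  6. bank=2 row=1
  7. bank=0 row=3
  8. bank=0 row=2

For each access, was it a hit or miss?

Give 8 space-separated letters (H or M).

Acc 1: bank2 row2 -> MISS (open row2); precharges=0
Acc 2: bank0 row2 -> MISS (open row2); precharges=0
Acc 3: bank0 row1 -> MISS (open row1); precharges=1
Acc 4: bank0 row4 -> MISS (open row4); precharges=2
Acc 5: bank1 row1 -> MISS (open row1); precharges=2
Acc 6: bank2 row1 -> MISS (open row1); precharges=3
Acc 7: bank0 row3 -> MISS (open row3); precharges=4
Acc 8: bank0 row2 -> MISS (open row2); precharges=5

Answer: M M M M M M M M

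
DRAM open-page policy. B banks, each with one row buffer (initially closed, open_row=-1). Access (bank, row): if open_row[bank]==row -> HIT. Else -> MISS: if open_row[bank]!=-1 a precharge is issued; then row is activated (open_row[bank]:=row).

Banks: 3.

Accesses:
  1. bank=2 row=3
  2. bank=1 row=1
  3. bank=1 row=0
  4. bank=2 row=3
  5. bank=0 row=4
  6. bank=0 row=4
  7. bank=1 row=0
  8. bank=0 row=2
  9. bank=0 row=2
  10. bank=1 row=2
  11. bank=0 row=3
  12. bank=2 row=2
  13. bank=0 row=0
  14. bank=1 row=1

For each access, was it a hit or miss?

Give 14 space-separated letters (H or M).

Answer: M M M H M H H M H M M M M M

Derivation:
Acc 1: bank2 row3 -> MISS (open row3); precharges=0
Acc 2: bank1 row1 -> MISS (open row1); precharges=0
Acc 3: bank1 row0 -> MISS (open row0); precharges=1
Acc 4: bank2 row3 -> HIT
Acc 5: bank0 row4 -> MISS (open row4); precharges=1
Acc 6: bank0 row4 -> HIT
Acc 7: bank1 row0 -> HIT
Acc 8: bank0 row2 -> MISS (open row2); precharges=2
Acc 9: bank0 row2 -> HIT
Acc 10: bank1 row2 -> MISS (open row2); precharges=3
Acc 11: bank0 row3 -> MISS (open row3); precharges=4
Acc 12: bank2 row2 -> MISS (open row2); precharges=5
Acc 13: bank0 row0 -> MISS (open row0); precharges=6
Acc 14: bank1 row1 -> MISS (open row1); precharges=7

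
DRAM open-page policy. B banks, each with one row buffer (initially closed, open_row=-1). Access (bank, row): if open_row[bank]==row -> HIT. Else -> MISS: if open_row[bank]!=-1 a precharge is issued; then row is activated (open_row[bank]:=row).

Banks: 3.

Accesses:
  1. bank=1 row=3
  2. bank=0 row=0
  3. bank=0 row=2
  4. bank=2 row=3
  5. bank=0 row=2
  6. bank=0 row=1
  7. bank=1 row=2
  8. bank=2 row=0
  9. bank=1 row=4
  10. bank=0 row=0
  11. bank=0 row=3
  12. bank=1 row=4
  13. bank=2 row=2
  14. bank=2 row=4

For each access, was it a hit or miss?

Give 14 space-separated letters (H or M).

Acc 1: bank1 row3 -> MISS (open row3); precharges=0
Acc 2: bank0 row0 -> MISS (open row0); precharges=0
Acc 3: bank0 row2 -> MISS (open row2); precharges=1
Acc 4: bank2 row3 -> MISS (open row3); precharges=1
Acc 5: bank0 row2 -> HIT
Acc 6: bank0 row1 -> MISS (open row1); precharges=2
Acc 7: bank1 row2 -> MISS (open row2); precharges=3
Acc 8: bank2 row0 -> MISS (open row0); precharges=4
Acc 9: bank1 row4 -> MISS (open row4); precharges=5
Acc 10: bank0 row0 -> MISS (open row0); precharges=6
Acc 11: bank0 row3 -> MISS (open row3); precharges=7
Acc 12: bank1 row4 -> HIT
Acc 13: bank2 row2 -> MISS (open row2); precharges=8
Acc 14: bank2 row4 -> MISS (open row4); precharges=9

Answer: M M M M H M M M M M M H M M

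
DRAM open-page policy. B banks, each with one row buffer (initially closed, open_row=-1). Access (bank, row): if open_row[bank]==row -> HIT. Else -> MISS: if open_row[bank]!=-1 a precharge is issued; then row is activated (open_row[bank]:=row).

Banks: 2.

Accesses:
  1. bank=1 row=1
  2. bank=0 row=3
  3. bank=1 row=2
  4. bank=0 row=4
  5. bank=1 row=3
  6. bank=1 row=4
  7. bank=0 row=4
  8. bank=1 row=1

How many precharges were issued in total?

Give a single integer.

Acc 1: bank1 row1 -> MISS (open row1); precharges=0
Acc 2: bank0 row3 -> MISS (open row3); precharges=0
Acc 3: bank1 row2 -> MISS (open row2); precharges=1
Acc 4: bank0 row4 -> MISS (open row4); precharges=2
Acc 5: bank1 row3 -> MISS (open row3); precharges=3
Acc 6: bank1 row4 -> MISS (open row4); precharges=4
Acc 7: bank0 row4 -> HIT
Acc 8: bank1 row1 -> MISS (open row1); precharges=5

Answer: 5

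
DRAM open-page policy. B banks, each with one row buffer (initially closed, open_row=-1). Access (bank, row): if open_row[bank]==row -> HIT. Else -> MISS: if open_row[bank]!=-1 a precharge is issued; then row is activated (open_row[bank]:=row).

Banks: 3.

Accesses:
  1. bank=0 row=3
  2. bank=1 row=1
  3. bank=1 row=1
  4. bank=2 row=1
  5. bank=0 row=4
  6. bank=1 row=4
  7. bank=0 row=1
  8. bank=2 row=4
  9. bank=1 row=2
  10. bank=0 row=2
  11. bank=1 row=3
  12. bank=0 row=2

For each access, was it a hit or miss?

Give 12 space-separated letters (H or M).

Acc 1: bank0 row3 -> MISS (open row3); precharges=0
Acc 2: bank1 row1 -> MISS (open row1); precharges=0
Acc 3: bank1 row1 -> HIT
Acc 4: bank2 row1 -> MISS (open row1); precharges=0
Acc 5: bank0 row4 -> MISS (open row4); precharges=1
Acc 6: bank1 row4 -> MISS (open row4); precharges=2
Acc 7: bank0 row1 -> MISS (open row1); precharges=3
Acc 8: bank2 row4 -> MISS (open row4); precharges=4
Acc 9: bank1 row2 -> MISS (open row2); precharges=5
Acc 10: bank0 row2 -> MISS (open row2); precharges=6
Acc 11: bank1 row3 -> MISS (open row3); precharges=7
Acc 12: bank0 row2 -> HIT

Answer: M M H M M M M M M M M H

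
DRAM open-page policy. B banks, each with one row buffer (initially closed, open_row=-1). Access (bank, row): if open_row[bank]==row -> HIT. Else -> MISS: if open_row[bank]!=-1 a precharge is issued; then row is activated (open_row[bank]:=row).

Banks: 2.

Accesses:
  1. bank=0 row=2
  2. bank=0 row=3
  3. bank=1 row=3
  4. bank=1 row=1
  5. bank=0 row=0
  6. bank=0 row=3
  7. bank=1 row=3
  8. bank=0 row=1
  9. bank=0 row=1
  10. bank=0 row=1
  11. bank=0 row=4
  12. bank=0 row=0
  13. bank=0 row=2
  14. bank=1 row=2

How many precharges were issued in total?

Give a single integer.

Acc 1: bank0 row2 -> MISS (open row2); precharges=0
Acc 2: bank0 row3 -> MISS (open row3); precharges=1
Acc 3: bank1 row3 -> MISS (open row3); precharges=1
Acc 4: bank1 row1 -> MISS (open row1); precharges=2
Acc 5: bank0 row0 -> MISS (open row0); precharges=3
Acc 6: bank0 row3 -> MISS (open row3); precharges=4
Acc 7: bank1 row3 -> MISS (open row3); precharges=5
Acc 8: bank0 row1 -> MISS (open row1); precharges=6
Acc 9: bank0 row1 -> HIT
Acc 10: bank0 row1 -> HIT
Acc 11: bank0 row4 -> MISS (open row4); precharges=7
Acc 12: bank0 row0 -> MISS (open row0); precharges=8
Acc 13: bank0 row2 -> MISS (open row2); precharges=9
Acc 14: bank1 row2 -> MISS (open row2); precharges=10

Answer: 10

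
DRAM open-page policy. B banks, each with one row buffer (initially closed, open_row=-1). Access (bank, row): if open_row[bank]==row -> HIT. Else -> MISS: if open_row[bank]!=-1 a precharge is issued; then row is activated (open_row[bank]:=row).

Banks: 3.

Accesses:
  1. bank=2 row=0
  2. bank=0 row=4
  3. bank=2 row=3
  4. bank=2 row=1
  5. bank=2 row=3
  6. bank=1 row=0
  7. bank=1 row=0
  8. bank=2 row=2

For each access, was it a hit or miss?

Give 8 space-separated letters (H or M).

Answer: M M M M M M H M

Derivation:
Acc 1: bank2 row0 -> MISS (open row0); precharges=0
Acc 2: bank0 row4 -> MISS (open row4); precharges=0
Acc 3: bank2 row3 -> MISS (open row3); precharges=1
Acc 4: bank2 row1 -> MISS (open row1); precharges=2
Acc 5: bank2 row3 -> MISS (open row3); precharges=3
Acc 6: bank1 row0 -> MISS (open row0); precharges=3
Acc 7: bank1 row0 -> HIT
Acc 8: bank2 row2 -> MISS (open row2); precharges=4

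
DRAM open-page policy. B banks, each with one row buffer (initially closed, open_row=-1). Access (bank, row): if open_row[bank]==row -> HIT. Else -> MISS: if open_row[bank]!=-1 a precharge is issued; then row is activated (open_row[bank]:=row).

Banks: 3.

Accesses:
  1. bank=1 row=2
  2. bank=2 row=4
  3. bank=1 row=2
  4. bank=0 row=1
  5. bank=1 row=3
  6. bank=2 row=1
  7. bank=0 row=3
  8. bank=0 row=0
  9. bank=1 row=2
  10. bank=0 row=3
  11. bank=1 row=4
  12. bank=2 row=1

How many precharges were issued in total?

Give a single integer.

Acc 1: bank1 row2 -> MISS (open row2); precharges=0
Acc 2: bank2 row4 -> MISS (open row4); precharges=0
Acc 3: bank1 row2 -> HIT
Acc 4: bank0 row1 -> MISS (open row1); precharges=0
Acc 5: bank1 row3 -> MISS (open row3); precharges=1
Acc 6: bank2 row1 -> MISS (open row1); precharges=2
Acc 7: bank0 row3 -> MISS (open row3); precharges=3
Acc 8: bank0 row0 -> MISS (open row0); precharges=4
Acc 9: bank1 row2 -> MISS (open row2); precharges=5
Acc 10: bank0 row3 -> MISS (open row3); precharges=6
Acc 11: bank1 row4 -> MISS (open row4); precharges=7
Acc 12: bank2 row1 -> HIT

Answer: 7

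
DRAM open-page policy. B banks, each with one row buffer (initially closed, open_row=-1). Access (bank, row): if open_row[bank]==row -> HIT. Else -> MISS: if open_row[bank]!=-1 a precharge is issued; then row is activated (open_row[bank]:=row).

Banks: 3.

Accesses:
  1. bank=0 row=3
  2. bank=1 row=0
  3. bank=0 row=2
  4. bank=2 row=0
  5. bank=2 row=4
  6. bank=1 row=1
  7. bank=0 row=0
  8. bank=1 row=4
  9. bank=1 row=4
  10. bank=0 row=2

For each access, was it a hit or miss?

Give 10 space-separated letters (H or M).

Acc 1: bank0 row3 -> MISS (open row3); precharges=0
Acc 2: bank1 row0 -> MISS (open row0); precharges=0
Acc 3: bank0 row2 -> MISS (open row2); precharges=1
Acc 4: bank2 row0 -> MISS (open row0); precharges=1
Acc 5: bank2 row4 -> MISS (open row4); precharges=2
Acc 6: bank1 row1 -> MISS (open row1); precharges=3
Acc 7: bank0 row0 -> MISS (open row0); precharges=4
Acc 8: bank1 row4 -> MISS (open row4); precharges=5
Acc 9: bank1 row4 -> HIT
Acc 10: bank0 row2 -> MISS (open row2); precharges=6

Answer: M M M M M M M M H M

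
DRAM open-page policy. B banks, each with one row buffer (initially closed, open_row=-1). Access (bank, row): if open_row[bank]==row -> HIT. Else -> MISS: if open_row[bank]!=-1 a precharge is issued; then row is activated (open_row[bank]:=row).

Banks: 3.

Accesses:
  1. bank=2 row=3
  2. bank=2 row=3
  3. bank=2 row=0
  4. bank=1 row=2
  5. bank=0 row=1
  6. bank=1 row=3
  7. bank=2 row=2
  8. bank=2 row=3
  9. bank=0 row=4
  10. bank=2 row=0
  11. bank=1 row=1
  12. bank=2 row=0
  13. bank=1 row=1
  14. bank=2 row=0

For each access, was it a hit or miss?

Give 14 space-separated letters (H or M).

Acc 1: bank2 row3 -> MISS (open row3); precharges=0
Acc 2: bank2 row3 -> HIT
Acc 3: bank2 row0 -> MISS (open row0); precharges=1
Acc 4: bank1 row2 -> MISS (open row2); precharges=1
Acc 5: bank0 row1 -> MISS (open row1); precharges=1
Acc 6: bank1 row3 -> MISS (open row3); precharges=2
Acc 7: bank2 row2 -> MISS (open row2); precharges=3
Acc 8: bank2 row3 -> MISS (open row3); precharges=4
Acc 9: bank0 row4 -> MISS (open row4); precharges=5
Acc 10: bank2 row0 -> MISS (open row0); precharges=6
Acc 11: bank1 row1 -> MISS (open row1); precharges=7
Acc 12: bank2 row0 -> HIT
Acc 13: bank1 row1 -> HIT
Acc 14: bank2 row0 -> HIT

Answer: M H M M M M M M M M M H H H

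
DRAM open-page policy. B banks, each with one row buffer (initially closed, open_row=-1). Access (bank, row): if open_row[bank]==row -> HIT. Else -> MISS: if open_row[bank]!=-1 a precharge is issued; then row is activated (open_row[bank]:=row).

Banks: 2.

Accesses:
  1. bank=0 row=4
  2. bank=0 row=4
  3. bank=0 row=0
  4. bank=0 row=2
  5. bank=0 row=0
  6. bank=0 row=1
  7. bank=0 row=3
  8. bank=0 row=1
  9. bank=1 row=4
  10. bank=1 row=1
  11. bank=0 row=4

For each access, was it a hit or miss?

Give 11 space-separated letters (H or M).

Answer: M H M M M M M M M M M

Derivation:
Acc 1: bank0 row4 -> MISS (open row4); precharges=0
Acc 2: bank0 row4 -> HIT
Acc 3: bank0 row0 -> MISS (open row0); precharges=1
Acc 4: bank0 row2 -> MISS (open row2); precharges=2
Acc 5: bank0 row0 -> MISS (open row0); precharges=3
Acc 6: bank0 row1 -> MISS (open row1); precharges=4
Acc 7: bank0 row3 -> MISS (open row3); precharges=5
Acc 8: bank0 row1 -> MISS (open row1); precharges=6
Acc 9: bank1 row4 -> MISS (open row4); precharges=6
Acc 10: bank1 row1 -> MISS (open row1); precharges=7
Acc 11: bank0 row4 -> MISS (open row4); precharges=8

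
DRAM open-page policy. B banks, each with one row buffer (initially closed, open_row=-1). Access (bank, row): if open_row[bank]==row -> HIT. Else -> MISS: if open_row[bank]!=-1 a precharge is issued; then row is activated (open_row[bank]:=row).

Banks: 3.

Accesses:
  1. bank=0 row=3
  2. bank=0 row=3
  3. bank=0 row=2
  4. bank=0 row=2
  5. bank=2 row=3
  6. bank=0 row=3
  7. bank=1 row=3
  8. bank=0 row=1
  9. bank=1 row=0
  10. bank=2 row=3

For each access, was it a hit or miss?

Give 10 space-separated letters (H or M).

Acc 1: bank0 row3 -> MISS (open row3); precharges=0
Acc 2: bank0 row3 -> HIT
Acc 3: bank0 row2 -> MISS (open row2); precharges=1
Acc 4: bank0 row2 -> HIT
Acc 5: bank2 row3 -> MISS (open row3); precharges=1
Acc 6: bank0 row3 -> MISS (open row3); precharges=2
Acc 7: bank1 row3 -> MISS (open row3); precharges=2
Acc 8: bank0 row1 -> MISS (open row1); precharges=3
Acc 9: bank1 row0 -> MISS (open row0); precharges=4
Acc 10: bank2 row3 -> HIT

Answer: M H M H M M M M M H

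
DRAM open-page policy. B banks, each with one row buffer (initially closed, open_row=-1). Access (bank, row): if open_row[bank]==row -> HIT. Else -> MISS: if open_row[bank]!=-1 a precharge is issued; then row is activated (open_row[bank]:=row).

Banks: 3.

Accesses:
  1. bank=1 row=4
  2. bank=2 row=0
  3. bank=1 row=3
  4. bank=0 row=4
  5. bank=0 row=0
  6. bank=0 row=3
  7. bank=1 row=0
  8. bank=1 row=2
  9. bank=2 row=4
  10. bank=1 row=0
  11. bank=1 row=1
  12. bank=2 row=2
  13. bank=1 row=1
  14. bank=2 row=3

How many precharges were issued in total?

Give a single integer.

Acc 1: bank1 row4 -> MISS (open row4); precharges=0
Acc 2: bank2 row0 -> MISS (open row0); precharges=0
Acc 3: bank1 row3 -> MISS (open row3); precharges=1
Acc 4: bank0 row4 -> MISS (open row4); precharges=1
Acc 5: bank0 row0 -> MISS (open row0); precharges=2
Acc 6: bank0 row3 -> MISS (open row3); precharges=3
Acc 7: bank1 row0 -> MISS (open row0); precharges=4
Acc 8: bank1 row2 -> MISS (open row2); precharges=5
Acc 9: bank2 row4 -> MISS (open row4); precharges=6
Acc 10: bank1 row0 -> MISS (open row0); precharges=7
Acc 11: bank1 row1 -> MISS (open row1); precharges=8
Acc 12: bank2 row2 -> MISS (open row2); precharges=9
Acc 13: bank1 row1 -> HIT
Acc 14: bank2 row3 -> MISS (open row3); precharges=10

Answer: 10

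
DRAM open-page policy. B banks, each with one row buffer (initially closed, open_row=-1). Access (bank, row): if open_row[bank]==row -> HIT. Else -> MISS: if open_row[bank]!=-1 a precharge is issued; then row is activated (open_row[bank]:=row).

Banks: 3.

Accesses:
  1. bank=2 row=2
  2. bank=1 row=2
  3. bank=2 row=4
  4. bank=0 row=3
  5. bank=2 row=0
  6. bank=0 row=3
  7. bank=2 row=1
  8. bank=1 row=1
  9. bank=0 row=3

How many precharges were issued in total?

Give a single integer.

Answer: 4

Derivation:
Acc 1: bank2 row2 -> MISS (open row2); precharges=0
Acc 2: bank1 row2 -> MISS (open row2); precharges=0
Acc 3: bank2 row4 -> MISS (open row4); precharges=1
Acc 4: bank0 row3 -> MISS (open row3); precharges=1
Acc 5: bank2 row0 -> MISS (open row0); precharges=2
Acc 6: bank0 row3 -> HIT
Acc 7: bank2 row1 -> MISS (open row1); precharges=3
Acc 8: bank1 row1 -> MISS (open row1); precharges=4
Acc 9: bank0 row3 -> HIT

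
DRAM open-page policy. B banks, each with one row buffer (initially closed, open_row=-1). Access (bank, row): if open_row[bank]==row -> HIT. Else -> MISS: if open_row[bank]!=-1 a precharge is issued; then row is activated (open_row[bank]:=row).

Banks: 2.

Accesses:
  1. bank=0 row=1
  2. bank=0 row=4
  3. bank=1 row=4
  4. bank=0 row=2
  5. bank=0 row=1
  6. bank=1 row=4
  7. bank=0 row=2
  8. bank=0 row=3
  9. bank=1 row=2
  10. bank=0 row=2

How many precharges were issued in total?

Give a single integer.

Answer: 7

Derivation:
Acc 1: bank0 row1 -> MISS (open row1); precharges=0
Acc 2: bank0 row4 -> MISS (open row4); precharges=1
Acc 3: bank1 row4 -> MISS (open row4); precharges=1
Acc 4: bank0 row2 -> MISS (open row2); precharges=2
Acc 5: bank0 row1 -> MISS (open row1); precharges=3
Acc 6: bank1 row4 -> HIT
Acc 7: bank0 row2 -> MISS (open row2); precharges=4
Acc 8: bank0 row3 -> MISS (open row3); precharges=5
Acc 9: bank1 row2 -> MISS (open row2); precharges=6
Acc 10: bank0 row2 -> MISS (open row2); precharges=7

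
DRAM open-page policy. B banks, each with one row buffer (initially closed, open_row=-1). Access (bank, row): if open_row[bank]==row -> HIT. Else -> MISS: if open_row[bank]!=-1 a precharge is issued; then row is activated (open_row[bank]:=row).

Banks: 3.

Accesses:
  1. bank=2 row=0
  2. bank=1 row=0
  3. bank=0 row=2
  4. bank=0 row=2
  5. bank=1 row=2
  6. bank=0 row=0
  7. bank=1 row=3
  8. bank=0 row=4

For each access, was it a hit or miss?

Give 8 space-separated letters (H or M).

Acc 1: bank2 row0 -> MISS (open row0); precharges=0
Acc 2: bank1 row0 -> MISS (open row0); precharges=0
Acc 3: bank0 row2 -> MISS (open row2); precharges=0
Acc 4: bank0 row2 -> HIT
Acc 5: bank1 row2 -> MISS (open row2); precharges=1
Acc 6: bank0 row0 -> MISS (open row0); precharges=2
Acc 7: bank1 row3 -> MISS (open row3); precharges=3
Acc 8: bank0 row4 -> MISS (open row4); precharges=4

Answer: M M M H M M M M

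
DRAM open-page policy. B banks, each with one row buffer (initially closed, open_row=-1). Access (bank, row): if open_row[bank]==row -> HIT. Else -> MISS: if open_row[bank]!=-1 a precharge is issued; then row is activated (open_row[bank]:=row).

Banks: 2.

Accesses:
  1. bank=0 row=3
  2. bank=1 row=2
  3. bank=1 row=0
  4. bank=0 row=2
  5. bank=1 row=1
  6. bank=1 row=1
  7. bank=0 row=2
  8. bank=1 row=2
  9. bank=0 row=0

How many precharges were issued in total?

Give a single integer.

Answer: 5

Derivation:
Acc 1: bank0 row3 -> MISS (open row3); precharges=0
Acc 2: bank1 row2 -> MISS (open row2); precharges=0
Acc 3: bank1 row0 -> MISS (open row0); precharges=1
Acc 4: bank0 row2 -> MISS (open row2); precharges=2
Acc 5: bank1 row1 -> MISS (open row1); precharges=3
Acc 6: bank1 row1 -> HIT
Acc 7: bank0 row2 -> HIT
Acc 8: bank1 row2 -> MISS (open row2); precharges=4
Acc 9: bank0 row0 -> MISS (open row0); precharges=5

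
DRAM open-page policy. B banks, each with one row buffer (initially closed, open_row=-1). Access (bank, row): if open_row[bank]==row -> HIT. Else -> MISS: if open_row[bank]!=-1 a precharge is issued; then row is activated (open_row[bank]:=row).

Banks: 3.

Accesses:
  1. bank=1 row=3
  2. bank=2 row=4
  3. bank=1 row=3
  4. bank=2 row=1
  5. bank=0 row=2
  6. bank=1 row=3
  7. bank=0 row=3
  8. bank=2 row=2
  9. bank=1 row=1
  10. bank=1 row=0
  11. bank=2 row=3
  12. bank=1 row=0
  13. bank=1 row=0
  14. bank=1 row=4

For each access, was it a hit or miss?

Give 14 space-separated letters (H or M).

Acc 1: bank1 row3 -> MISS (open row3); precharges=0
Acc 2: bank2 row4 -> MISS (open row4); precharges=0
Acc 3: bank1 row3 -> HIT
Acc 4: bank2 row1 -> MISS (open row1); precharges=1
Acc 5: bank0 row2 -> MISS (open row2); precharges=1
Acc 6: bank1 row3 -> HIT
Acc 7: bank0 row3 -> MISS (open row3); precharges=2
Acc 8: bank2 row2 -> MISS (open row2); precharges=3
Acc 9: bank1 row1 -> MISS (open row1); precharges=4
Acc 10: bank1 row0 -> MISS (open row0); precharges=5
Acc 11: bank2 row3 -> MISS (open row3); precharges=6
Acc 12: bank1 row0 -> HIT
Acc 13: bank1 row0 -> HIT
Acc 14: bank1 row4 -> MISS (open row4); precharges=7

Answer: M M H M M H M M M M M H H M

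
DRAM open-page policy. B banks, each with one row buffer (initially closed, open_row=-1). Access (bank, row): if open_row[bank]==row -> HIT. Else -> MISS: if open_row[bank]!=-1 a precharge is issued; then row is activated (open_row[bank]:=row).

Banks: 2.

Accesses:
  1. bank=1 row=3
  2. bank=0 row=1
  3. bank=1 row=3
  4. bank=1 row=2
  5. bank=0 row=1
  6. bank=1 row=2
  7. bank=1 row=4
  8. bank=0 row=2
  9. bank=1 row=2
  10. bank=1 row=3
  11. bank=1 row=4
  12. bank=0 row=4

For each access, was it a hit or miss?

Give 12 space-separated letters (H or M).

Answer: M M H M H H M M M M M M

Derivation:
Acc 1: bank1 row3 -> MISS (open row3); precharges=0
Acc 2: bank0 row1 -> MISS (open row1); precharges=0
Acc 3: bank1 row3 -> HIT
Acc 4: bank1 row2 -> MISS (open row2); precharges=1
Acc 5: bank0 row1 -> HIT
Acc 6: bank1 row2 -> HIT
Acc 7: bank1 row4 -> MISS (open row4); precharges=2
Acc 8: bank0 row2 -> MISS (open row2); precharges=3
Acc 9: bank1 row2 -> MISS (open row2); precharges=4
Acc 10: bank1 row3 -> MISS (open row3); precharges=5
Acc 11: bank1 row4 -> MISS (open row4); precharges=6
Acc 12: bank0 row4 -> MISS (open row4); precharges=7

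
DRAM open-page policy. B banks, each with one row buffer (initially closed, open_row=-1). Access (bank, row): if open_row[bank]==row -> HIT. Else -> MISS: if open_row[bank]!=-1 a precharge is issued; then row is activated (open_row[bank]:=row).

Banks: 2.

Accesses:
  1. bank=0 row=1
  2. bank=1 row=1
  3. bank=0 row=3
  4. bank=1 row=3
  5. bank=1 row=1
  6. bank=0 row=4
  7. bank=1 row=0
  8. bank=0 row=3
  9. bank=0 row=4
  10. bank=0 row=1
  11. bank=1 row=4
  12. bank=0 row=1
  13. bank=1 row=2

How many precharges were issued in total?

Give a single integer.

Answer: 10

Derivation:
Acc 1: bank0 row1 -> MISS (open row1); precharges=0
Acc 2: bank1 row1 -> MISS (open row1); precharges=0
Acc 3: bank0 row3 -> MISS (open row3); precharges=1
Acc 4: bank1 row3 -> MISS (open row3); precharges=2
Acc 5: bank1 row1 -> MISS (open row1); precharges=3
Acc 6: bank0 row4 -> MISS (open row4); precharges=4
Acc 7: bank1 row0 -> MISS (open row0); precharges=5
Acc 8: bank0 row3 -> MISS (open row3); precharges=6
Acc 9: bank0 row4 -> MISS (open row4); precharges=7
Acc 10: bank0 row1 -> MISS (open row1); precharges=8
Acc 11: bank1 row4 -> MISS (open row4); precharges=9
Acc 12: bank0 row1 -> HIT
Acc 13: bank1 row2 -> MISS (open row2); precharges=10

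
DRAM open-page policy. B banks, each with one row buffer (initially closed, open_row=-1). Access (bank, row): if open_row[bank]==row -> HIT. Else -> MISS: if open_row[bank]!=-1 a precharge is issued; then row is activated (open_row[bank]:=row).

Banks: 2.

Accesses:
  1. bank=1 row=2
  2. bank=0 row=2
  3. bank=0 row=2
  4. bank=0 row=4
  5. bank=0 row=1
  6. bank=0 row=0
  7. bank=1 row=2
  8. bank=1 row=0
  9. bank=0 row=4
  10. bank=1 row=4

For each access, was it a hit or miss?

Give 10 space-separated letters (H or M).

Acc 1: bank1 row2 -> MISS (open row2); precharges=0
Acc 2: bank0 row2 -> MISS (open row2); precharges=0
Acc 3: bank0 row2 -> HIT
Acc 4: bank0 row4 -> MISS (open row4); precharges=1
Acc 5: bank0 row1 -> MISS (open row1); precharges=2
Acc 6: bank0 row0 -> MISS (open row0); precharges=3
Acc 7: bank1 row2 -> HIT
Acc 8: bank1 row0 -> MISS (open row0); precharges=4
Acc 9: bank0 row4 -> MISS (open row4); precharges=5
Acc 10: bank1 row4 -> MISS (open row4); precharges=6

Answer: M M H M M M H M M M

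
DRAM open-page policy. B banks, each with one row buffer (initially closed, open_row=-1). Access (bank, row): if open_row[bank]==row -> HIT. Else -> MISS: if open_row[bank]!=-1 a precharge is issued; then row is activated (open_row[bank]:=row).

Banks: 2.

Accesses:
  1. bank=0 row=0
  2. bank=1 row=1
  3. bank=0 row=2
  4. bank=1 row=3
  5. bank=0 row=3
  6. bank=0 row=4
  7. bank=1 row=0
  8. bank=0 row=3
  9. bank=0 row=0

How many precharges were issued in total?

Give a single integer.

Acc 1: bank0 row0 -> MISS (open row0); precharges=0
Acc 2: bank1 row1 -> MISS (open row1); precharges=0
Acc 3: bank0 row2 -> MISS (open row2); precharges=1
Acc 4: bank1 row3 -> MISS (open row3); precharges=2
Acc 5: bank0 row3 -> MISS (open row3); precharges=3
Acc 6: bank0 row4 -> MISS (open row4); precharges=4
Acc 7: bank1 row0 -> MISS (open row0); precharges=5
Acc 8: bank0 row3 -> MISS (open row3); precharges=6
Acc 9: bank0 row0 -> MISS (open row0); precharges=7

Answer: 7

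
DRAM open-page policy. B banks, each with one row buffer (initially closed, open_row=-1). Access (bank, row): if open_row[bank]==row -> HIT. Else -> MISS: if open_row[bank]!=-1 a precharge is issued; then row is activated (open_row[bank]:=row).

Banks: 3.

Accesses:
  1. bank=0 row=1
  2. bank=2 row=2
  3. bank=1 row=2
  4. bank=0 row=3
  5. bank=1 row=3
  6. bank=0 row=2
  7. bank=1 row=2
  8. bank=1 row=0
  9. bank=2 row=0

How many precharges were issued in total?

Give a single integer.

Acc 1: bank0 row1 -> MISS (open row1); precharges=0
Acc 2: bank2 row2 -> MISS (open row2); precharges=0
Acc 3: bank1 row2 -> MISS (open row2); precharges=0
Acc 4: bank0 row3 -> MISS (open row3); precharges=1
Acc 5: bank1 row3 -> MISS (open row3); precharges=2
Acc 6: bank0 row2 -> MISS (open row2); precharges=3
Acc 7: bank1 row2 -> MISS (open row2); precharges=4
Acc 8: bank1 row0 -> MISS (open row0); precharges=5
Acc 9: bank2 row0 -> MISS (open row0); precharges=6

Answer: 6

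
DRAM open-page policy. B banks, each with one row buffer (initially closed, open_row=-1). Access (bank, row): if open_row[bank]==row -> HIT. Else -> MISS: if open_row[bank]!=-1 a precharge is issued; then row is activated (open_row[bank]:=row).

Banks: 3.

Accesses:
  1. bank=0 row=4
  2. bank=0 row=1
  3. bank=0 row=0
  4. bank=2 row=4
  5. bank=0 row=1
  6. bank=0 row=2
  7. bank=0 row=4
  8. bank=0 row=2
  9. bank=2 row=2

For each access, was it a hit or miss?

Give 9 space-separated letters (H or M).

Answer: M M M M M M M M M

Derivation:
Acc 1: bank0 row4 -> MISS (open row4); precharges=0
Acc 2: bank0 row1 -> MISS (open row1); precharges=1
Acc 3: bank0 row0 -> MISS (open row0); precharges=2
Acc 4: bank2 row4 -> MISS (open row4); precharges=2
Acc 5: bank0 row1 -> MISS (open row1); precharges=3
Acc 6: bank0 row2 -> MISS (open row2); precharges=4
Acc 7: bank0 row4 -> MISS (open row4); precharges=5
Acc 8: bank0 row2 -> MISS (open row2); precharges=6
Acc 9: bank2 row2 -> MISS (open row2); precharges=7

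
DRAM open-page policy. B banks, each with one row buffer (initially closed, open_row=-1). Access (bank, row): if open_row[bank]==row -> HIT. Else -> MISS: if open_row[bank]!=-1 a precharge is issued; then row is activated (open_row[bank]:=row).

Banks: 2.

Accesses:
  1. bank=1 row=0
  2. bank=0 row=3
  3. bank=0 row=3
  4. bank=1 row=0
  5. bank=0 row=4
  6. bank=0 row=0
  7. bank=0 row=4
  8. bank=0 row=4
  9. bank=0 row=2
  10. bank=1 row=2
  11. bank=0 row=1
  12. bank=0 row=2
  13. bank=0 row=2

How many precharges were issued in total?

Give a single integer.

Answer: 7

Derivation:
Acc 1: bank1 row0 -> MISS (open row0); precharges=0
Acc 2: bank0 row3 -> MISS (open row3); precharges=0
Acc 3: bank0 row3 -> HIT
Acc 4: bank1 row0 -> HIT
Acc 5: bank0 row4 -> MISS (open row4); precharges=1
Acc 6: bank0 row0 -> MISS (open row0); precharges=2
Acc 7: bank0 row4 -> MISS (open row4); precharges=3
Acc 8: bank0 row4 -> HIT
Acc 9: bank0 row2 -> MISS (open row2); precharges=4
Acc 10: bank1 row2 -> MISS (open row2); precharges=5
Acc 11: bank0 row1 -> MISS (open row1); precharges=6
Acc 12: bank0 row2 -> MISS (open row2); precharges=7
Acc 13: bank0 row2 -> HIT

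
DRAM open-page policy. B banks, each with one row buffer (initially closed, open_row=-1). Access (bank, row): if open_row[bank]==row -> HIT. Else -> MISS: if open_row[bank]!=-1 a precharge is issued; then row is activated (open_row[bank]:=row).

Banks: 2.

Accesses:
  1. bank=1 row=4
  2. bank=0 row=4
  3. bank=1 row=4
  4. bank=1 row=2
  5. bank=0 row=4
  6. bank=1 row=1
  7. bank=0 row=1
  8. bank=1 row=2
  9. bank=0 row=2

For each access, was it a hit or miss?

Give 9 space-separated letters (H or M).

Answer: M M H M H M M M M

Derivation:
Acc 1: bank1 row4 -> MISS (open row4); precharges=0
Acc 2: bank0 row4 -> MISS (open row4); precharges=0
Acc 3: bank1 row4 -> HIT
Acc 4: bank1 row2 -> MISS (open row2); precharges=1
Acc 5: bank0 row4 -> HIT
Acc 6: bank1 row1 -> MISS (open row1); precharges=2
Acc 7: bank0 row1 -> MISS (open row1); precharges=3
Acc 8: bank1 row2 -> MISS (open row2); precharges=4
Acc 9: bank0 row2 -> MISS (open row2); precharges=5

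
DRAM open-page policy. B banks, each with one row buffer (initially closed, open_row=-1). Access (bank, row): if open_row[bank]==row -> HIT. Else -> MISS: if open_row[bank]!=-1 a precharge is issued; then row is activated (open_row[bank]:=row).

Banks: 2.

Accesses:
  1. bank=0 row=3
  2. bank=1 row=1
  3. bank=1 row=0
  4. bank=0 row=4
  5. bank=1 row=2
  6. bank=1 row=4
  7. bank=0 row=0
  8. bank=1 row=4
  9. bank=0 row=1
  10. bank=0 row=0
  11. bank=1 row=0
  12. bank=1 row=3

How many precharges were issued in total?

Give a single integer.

Acc 1: bank0 row3 -> MISS (open row3); precharges=0
Acc 2: bank1 row1 -> MISS (open row1); precharges=0
Acc 3: bank1 row0 -> MISS (open row0); precharges=1
Acc 4: bank0 row4 -> MISS (open row4); precharges=2
Acc 5: bank1 row2 -> MISS (open row2); precharges=3
Acc 6: bank1 row4 -> MISS (open row4); precharges=4
Acc 7: bank0 row0 -> MISS (open row0); precharges=5
Acc 8: bank1 row4 -> HIT
Acc 9: bank0 row1 -> MISS (open row1); precharges=6
Acc 10: bank0 row0 -> MISS (open row0); precharges=7
Acc 11: bank1 row0 -> MISS (open row0); precharges=8
Acc 12: bank1 row3 -> MISS (open row3); precharges=9

Answer: 9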